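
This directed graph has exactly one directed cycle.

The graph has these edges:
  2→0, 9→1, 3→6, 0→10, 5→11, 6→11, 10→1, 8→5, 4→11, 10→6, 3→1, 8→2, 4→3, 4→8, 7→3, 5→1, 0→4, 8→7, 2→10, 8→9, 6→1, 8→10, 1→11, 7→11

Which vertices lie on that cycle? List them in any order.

0, 2, 4, 8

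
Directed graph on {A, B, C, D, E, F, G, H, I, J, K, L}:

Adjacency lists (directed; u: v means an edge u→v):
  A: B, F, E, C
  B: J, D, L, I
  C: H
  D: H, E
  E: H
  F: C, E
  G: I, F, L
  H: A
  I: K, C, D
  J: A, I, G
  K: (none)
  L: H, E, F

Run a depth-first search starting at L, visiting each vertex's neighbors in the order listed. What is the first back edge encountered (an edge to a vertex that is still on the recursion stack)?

J→A

DFS from L (visiting each vertex's neighbors in the order listed); mark gray on enter, black on exit:
L gray
  H gray
    A gray
      B gray
        J gray
          J→A: A is gray → back edge
First back edge: J → A.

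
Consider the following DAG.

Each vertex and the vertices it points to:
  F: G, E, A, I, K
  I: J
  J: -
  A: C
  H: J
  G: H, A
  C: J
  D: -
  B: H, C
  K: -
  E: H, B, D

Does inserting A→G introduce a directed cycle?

Adding A→G creates a cycle iff G can already reach A.
Path from G: G → A.
So G → … → A → G is a cycle.

Yes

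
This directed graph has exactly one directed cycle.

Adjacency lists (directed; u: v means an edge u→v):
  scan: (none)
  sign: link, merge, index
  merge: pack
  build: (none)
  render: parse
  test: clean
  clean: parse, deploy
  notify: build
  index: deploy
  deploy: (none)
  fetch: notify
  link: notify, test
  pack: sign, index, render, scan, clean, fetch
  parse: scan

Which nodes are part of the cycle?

DFS with gray/black marking from pack:
pack gray
  sign gray
    link gray
      notify gray
        build gray
        build black
      notify black
      test gray
        clean gray
          parse gray
            scan gray
            scan black
          parse black
          deploy gray
          deploy black
        clean black
      test black
    link black
    merge gray
      merge→pack: pack is gray → back edge
Back edge closes the cycle pack → sign → merge → pack; its vertices are {pack, sign, merge}.

pack, sign, merge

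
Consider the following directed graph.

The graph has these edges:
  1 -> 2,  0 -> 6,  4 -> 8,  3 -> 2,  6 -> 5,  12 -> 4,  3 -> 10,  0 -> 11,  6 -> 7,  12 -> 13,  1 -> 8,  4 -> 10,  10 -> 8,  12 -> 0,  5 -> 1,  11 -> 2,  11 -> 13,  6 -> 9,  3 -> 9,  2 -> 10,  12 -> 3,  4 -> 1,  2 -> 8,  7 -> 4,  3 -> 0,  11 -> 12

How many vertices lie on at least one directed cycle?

A vertex is on a directed cycle iff it belongs to a strongly connected component of size ≥ 2 (or has a self-loop).
The vertices on cycles are {0, 3, 11, 12} — 4 in total.

4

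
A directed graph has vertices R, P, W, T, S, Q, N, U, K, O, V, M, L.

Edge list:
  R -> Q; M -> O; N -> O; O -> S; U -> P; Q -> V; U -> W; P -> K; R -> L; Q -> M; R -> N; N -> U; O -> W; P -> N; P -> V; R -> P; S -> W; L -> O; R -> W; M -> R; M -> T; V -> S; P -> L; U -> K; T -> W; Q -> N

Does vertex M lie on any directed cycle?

M is on a cycle iff M can reach itself via ≥1 edge.
M → R → Q → M — yes.

Yes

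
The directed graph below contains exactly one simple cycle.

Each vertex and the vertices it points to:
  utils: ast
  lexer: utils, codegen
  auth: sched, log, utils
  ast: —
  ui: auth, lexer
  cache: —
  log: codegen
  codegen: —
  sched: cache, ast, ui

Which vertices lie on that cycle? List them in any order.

DFS with gray/black marking from sched:
sched gray
  cache gray
  cache black
  ast gray
  ast black
  ui gray
    auth gray
      auth→sched: sched is gray → back edge
Back edge closes the cycle sched → ui → auth → sched; its vertices are {ui, auth, sched}.

ui, auth, sched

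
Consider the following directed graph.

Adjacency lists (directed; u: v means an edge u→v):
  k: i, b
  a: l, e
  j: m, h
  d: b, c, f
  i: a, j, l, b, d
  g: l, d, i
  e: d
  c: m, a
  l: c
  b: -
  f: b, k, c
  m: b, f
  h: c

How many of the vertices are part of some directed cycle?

11

A vertex is on a directed cycle iff it belongs to a strongly connected component of size ≥ 2 (or has a self-loop).
The vertices on cycles are {a, c, d, e, f, h, i, j, k, l, m} — 11 in total.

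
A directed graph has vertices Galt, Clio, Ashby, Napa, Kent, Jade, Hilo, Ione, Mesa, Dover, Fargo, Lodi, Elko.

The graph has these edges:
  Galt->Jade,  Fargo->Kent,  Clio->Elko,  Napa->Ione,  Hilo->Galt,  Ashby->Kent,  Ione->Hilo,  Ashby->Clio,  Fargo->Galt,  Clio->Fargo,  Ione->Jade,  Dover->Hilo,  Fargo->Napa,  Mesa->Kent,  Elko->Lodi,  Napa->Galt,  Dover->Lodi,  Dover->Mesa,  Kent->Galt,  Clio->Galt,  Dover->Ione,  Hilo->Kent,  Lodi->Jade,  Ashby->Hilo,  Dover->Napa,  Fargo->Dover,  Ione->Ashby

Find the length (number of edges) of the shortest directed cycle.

5

For each vertex v, BFS finds the shortest path from v back to v.
The shortest such closed walk is Fargo → Napa → Ione → Ashby → Clio → Fargo, length 5.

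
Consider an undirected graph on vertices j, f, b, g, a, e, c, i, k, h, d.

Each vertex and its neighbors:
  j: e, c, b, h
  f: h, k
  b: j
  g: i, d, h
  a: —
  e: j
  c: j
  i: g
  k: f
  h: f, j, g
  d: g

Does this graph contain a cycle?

DFS, tracking each vertex's parent; an edge to a visited non-parent vertex closes a cycle.
Start from d:
visit d (parent –)
  visit g (parent d)
    visit i (parent g)
      i–g: parent, skip
    g–d: parent, skip
    visit h (parent g)
      visit f (parent h)
        f–h: parent, skip
        visit k (parent f)
          k–f: parent, skip
      visit j (parent h)
        visit e (parent j)
          e–j: parent, skip
        visit c (parent j)
          c–j: parent, skip
        visit b (parent j)
          b–j: parent, skip
        j–h: parent, skip
      h–g: parent, skip
visit a (parent –)
No non-parent visited neighbor found — the graph is a forest.

No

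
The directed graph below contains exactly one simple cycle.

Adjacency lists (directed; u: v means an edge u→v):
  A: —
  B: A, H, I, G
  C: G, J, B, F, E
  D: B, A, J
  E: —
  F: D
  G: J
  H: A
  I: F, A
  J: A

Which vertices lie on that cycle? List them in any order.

DFS with gray/black marking from B:
B gray
  A gray
  A black
  H gray
    H→A: A black — skip
  H black
  I gray
    F gray
      D gray
        D→B: B is gray → back edge
Back edge closes the cycle B → I → F → D → B; its vertices are {B, D, F, I}.

B, D, F, I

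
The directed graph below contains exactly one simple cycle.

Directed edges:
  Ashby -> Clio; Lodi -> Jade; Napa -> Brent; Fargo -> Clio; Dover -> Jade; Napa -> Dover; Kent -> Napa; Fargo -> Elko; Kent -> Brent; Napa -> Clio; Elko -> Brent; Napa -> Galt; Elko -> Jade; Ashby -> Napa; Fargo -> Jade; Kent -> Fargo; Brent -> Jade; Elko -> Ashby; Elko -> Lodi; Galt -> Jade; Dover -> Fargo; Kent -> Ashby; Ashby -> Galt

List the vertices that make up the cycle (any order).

Elko, Napa, Ashby, Dover, Fargo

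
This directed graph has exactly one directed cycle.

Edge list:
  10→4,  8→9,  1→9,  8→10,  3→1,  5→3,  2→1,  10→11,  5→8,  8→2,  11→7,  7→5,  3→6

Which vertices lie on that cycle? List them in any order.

5, 7, 8, 10, 11

DFS with gray/black marking from 7:
7 gray
  5 gray
    3 gray
      1 gray
        9 gray
        9 black
      1 black
      6 gray
      6 black
    3 black
    8 gray
      10 gray
        11 gray
          11→7: 7 is gray → back edge
Back edge closes the cycle 7 → 5 → 8 → 10 → 11 → 7; its vertices are {5, 7, 8, 10, 11}.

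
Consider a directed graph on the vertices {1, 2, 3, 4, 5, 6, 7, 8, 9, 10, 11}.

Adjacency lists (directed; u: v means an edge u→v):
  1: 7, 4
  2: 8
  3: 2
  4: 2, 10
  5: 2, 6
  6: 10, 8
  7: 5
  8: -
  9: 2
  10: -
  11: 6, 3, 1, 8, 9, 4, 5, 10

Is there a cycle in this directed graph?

No

DFS with white/gray/black marking, starting from 7:
7 gray
  5 gray
    2 gray
      8 gray
      8 black
    2 black
    6 gray
      10 gray
      10 black
      6→8: 8 black — skip
    6 black
  5 black
7 black
1 gray
  1→7: 7 black — skip
  4 gray
    4→2: 2 black — skip
    4→10: 10 black — skip
  4 black
1 black
3 gray
  3→2: 2 black — skip
3 black
9 gray
  9→2: 2 black — skip
9 black
11 gray
  11→6: 6 black — skip
  11→3: 3 black — skip
  11→1: 1 black — skip
  11→8: 8 black — skip
  11→9: 9 black — skip
  11→4: 4 black — skip
  11→5: 5 black — skip
  11→10: 10 black — skip
11 black
Every edge goes to a white or black vertex — no back edge, so the graph is acyclic.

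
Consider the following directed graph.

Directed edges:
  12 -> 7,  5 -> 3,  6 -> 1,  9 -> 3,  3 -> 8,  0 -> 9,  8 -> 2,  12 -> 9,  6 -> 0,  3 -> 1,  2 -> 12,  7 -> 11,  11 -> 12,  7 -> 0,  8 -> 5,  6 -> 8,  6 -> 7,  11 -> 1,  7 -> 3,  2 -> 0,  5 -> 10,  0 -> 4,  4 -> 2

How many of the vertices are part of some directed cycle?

10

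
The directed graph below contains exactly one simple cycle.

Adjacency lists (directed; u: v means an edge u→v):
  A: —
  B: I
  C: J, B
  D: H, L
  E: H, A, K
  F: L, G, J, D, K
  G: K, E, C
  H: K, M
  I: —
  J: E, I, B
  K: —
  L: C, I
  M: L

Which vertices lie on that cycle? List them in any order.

DFS with gray/black marking from E:
E gray
  H gray
    K gray
    K black
    M gray
      L gray
        C gray
          J gray
            J→E: E is gray → back edge
Back edge closes the cycle E → H → M → L → C → J → E; its vertices are {C, E, H, J, L, M}.

C, E, H, J, L, M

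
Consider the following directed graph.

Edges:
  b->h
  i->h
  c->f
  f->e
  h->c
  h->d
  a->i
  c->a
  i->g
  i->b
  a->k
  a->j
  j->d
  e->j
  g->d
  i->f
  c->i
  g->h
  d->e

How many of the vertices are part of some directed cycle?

9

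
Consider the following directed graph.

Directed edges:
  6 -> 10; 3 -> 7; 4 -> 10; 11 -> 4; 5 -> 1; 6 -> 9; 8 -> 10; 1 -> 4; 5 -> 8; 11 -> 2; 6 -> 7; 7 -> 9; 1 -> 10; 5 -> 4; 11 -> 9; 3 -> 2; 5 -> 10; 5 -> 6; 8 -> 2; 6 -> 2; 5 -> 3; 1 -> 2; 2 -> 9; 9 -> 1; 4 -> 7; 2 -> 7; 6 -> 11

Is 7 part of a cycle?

7 is on a cycle iff 7 can reach itself via ≥1 edge.
7 → 9 → 1 → 4 → 7 — yes.

Yes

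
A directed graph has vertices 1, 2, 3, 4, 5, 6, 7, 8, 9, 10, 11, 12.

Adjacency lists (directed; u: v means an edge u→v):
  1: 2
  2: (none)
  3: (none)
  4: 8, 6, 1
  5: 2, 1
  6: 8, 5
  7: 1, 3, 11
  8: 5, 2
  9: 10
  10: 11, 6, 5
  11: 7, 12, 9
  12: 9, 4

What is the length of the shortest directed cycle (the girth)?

2

For each vertex v, BFS finds the shortest path from v back to v.
The shortest such closed walk is 11 → 7 → 11, length 2.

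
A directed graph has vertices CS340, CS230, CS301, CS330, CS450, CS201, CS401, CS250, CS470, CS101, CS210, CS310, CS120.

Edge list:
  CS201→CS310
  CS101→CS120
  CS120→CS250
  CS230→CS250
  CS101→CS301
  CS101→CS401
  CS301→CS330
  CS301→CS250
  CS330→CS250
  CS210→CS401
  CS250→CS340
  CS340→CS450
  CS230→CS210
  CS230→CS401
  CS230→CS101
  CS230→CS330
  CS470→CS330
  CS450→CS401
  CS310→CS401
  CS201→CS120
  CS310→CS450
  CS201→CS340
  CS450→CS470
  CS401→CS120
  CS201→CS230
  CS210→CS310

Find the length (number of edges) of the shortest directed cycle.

5

For each vertex v, BFS finds the shortest path from v back to v.
The shortest such closed walk is CS340 → CS450 → CS470 → CS330 → CS250 → CS340, length 5.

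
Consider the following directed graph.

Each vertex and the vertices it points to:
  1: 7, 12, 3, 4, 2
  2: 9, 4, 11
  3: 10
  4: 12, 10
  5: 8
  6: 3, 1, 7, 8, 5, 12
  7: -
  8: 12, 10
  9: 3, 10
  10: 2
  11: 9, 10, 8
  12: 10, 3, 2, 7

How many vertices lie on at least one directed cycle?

8

A vertex is on a directed cycle iff it belongs to a strongly connected component of size ≥ 2 (or has a self-loop).
The vertices on cycles are {2, 3, 4, 8, 9, 10, 11, 12} — 8 in total.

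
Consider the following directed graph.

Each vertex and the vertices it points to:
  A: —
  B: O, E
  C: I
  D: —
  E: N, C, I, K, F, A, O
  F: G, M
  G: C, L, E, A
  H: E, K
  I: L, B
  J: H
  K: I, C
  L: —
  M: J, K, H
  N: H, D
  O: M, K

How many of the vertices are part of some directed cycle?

A vertex is on a directed cycle iff it belongs to a strongly connected component of size ≥ 2 (or has a self-loop).
The vertices on cycles are {B, C, E, F, G, H, I, J, K, M, N, O} — 12 in total.

12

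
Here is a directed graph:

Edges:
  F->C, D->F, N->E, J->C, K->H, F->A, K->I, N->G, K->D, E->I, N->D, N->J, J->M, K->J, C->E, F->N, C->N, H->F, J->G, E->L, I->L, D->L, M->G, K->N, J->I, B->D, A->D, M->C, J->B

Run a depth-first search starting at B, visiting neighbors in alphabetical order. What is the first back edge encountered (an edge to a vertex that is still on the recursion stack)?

A→D

DFS from B (visiting neighbors in alphabetical order); mark gray on enter, black on exit:
B gray
  D gray
    F gray
      A gray
        A→D: D is gray → back edge
First back edge: A → D.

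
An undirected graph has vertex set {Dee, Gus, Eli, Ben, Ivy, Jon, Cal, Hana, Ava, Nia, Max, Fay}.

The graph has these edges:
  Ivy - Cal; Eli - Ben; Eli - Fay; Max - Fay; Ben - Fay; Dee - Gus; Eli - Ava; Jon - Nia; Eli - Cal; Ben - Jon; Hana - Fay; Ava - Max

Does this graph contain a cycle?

DFS, tracking each vertex's parent; an edge to a visited non-parent vertex closes a cycle.
Start from Max:
visit Max (parent –)
  visit Fay (parent Max)
    visit Ben (parent Fay)
      Ben–Fay: parent, skip
      visit Jon (parent Ben)
        Jon–Ben: parent, skip
        visit Nia (parent Jon)
          Nia–Jon: parent, skip
      visit Eli (parent Ben)
        Eli–Fay: Fay visited and ≠ parent → cycle
Cycle: Fay – Ben – Eli – Fay.

Yes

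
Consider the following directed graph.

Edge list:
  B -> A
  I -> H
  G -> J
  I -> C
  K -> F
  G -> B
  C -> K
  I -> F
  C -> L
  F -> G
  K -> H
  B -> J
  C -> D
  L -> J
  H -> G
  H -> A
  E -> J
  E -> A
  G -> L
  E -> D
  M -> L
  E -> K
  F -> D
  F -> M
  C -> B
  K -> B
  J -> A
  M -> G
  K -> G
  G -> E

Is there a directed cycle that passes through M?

Yes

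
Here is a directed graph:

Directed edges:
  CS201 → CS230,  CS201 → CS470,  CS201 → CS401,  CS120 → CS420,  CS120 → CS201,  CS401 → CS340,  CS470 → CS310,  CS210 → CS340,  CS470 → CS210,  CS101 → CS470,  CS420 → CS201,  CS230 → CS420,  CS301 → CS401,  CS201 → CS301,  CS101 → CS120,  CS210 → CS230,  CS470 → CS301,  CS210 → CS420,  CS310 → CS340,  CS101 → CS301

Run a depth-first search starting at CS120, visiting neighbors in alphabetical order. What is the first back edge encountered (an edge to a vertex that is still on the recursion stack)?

DFS from CS120 (visiting neighbors in alphabetical order); mark gray on enter, black on exit:
CS120 gray
  CS201 gray
    CS230 gray
      CS420 gray
        CS420→CS201: CS201 is gray → back edge
First back edge: CS420 → CS201.

CS420→CS201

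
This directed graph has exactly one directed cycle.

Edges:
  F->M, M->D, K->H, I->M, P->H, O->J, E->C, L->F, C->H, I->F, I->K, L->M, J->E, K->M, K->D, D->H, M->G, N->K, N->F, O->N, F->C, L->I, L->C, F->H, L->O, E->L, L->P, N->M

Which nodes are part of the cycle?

E, J, L, O

DFS with gray/black marking from O:
O gray
  N gray
    F gray
      C gray
        H gray
        H black
      C black
      M gray
        G gray
        G black
        D gray
          D→H: H black — skip
        D black
      M black
      F→H: H black — skip
    F black
    N→M: M black — skip
    K gray
      K→D: D black — skip
      K→M: M black — skip
      K→H: H black — skip
    K black
  N black
  J gray
    E gray
      E→C: C black — skip
      L gray
        L→M: M black — skip
        I gray
          I→F: F black — skip
          I→K: K black — skip
          I→M: M black — skip
        I black
        P gray
          P→H: H black — skip
        P black
        L→C: C black — skip
        L→O: O is gray → back edge
Back edge closes the cycle O → J → E → L → O; its vertices are {E, J, L, O}.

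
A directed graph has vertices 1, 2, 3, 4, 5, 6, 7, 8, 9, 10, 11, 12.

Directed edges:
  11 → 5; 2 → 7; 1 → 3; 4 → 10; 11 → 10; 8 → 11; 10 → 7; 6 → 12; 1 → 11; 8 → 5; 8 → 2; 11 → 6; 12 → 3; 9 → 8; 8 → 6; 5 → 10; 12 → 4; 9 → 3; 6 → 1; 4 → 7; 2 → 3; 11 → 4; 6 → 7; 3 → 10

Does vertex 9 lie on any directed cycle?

9 lies on a cycle iff there is a path from 9 back to itself.
Exploring from 9, it never reaches itself; equivalently, its strongly connected component is a singleton.

No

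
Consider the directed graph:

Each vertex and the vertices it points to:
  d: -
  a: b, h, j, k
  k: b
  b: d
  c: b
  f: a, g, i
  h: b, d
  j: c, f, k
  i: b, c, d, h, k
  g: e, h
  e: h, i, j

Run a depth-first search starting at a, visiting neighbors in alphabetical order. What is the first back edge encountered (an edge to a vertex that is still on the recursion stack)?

f→a

DFS from a (visiting neighbors in alphabetical order); mark gray on enter, black on exit:
a gray
  b gray
    d gray
    d black
  b black
  h gray
    h→b: b black — skip
    h→d: d black — skip
  h black
  j gray
    c gray
      c→b: b black — skip
    c black
    f gray
      f→a: a is gray → back edge
First back edge: f → a.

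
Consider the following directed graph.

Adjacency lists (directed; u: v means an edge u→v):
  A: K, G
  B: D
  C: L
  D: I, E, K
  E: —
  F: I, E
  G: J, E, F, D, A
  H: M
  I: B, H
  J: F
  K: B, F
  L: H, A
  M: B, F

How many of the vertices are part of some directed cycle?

A vertex is on a directed cycle iff it belongs to a strongly connected component of size ≥ 2 (or has a self-loop).
The vertices on cycles are {A, B, D, F, G, H, I, K, M} — 9 in total.

9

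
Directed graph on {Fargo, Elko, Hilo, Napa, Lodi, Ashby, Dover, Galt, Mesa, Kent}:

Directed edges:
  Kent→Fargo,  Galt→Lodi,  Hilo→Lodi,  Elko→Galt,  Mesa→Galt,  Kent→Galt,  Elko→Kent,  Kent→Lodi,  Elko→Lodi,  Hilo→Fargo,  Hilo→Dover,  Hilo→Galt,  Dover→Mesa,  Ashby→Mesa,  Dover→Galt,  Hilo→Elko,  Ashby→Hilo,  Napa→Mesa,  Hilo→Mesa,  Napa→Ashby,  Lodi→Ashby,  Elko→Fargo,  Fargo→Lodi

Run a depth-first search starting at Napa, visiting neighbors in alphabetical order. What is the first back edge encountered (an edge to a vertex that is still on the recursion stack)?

Lodi->Ashby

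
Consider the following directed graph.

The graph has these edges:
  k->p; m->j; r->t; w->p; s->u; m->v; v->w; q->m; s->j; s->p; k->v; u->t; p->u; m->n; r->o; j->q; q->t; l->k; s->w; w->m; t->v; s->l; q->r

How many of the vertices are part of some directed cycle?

9

A vertex is on a directed cycle iff it belongs to a strongly connected component of size ≥ 2 (or has a self-loop).
The vertices on cycles are {j, m, p, q, r, t, u, v, w} — 9 in total.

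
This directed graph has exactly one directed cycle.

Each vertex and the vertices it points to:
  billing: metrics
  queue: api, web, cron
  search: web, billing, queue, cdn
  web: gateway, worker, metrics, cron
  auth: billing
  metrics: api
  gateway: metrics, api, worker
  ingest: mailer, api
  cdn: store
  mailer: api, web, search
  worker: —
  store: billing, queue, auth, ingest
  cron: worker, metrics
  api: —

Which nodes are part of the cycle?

cdn, store, ingest, mailer, search

DFS with gray/black marking from mailer:
mailer gray
  api gray
  api black
  web gray
    gateway gray
      metrics gray
        metrics→api: api black — skip
      metrics black
      gateway→api: api black — skip
      worker gray
      worker black
    gateway black
    web→worker: worker black — skip
    web→metrics: metrics black — skip
    cron gray
      cron→worker: worker black — skip
      cron→metrics: metrics black — skip
    cron black
  web black
  search gray
    search→web: web black — skip
    billing gray
      billing→metrics: metrics black — skip
    billing black
    queue gray
      queue→api: api black — skip
      queue→web: web black — skip
      queue→cron: cron black — skip
    queue black
    cdn gray
      store gray
        store→billing: billing black — skip
        store→queue: queue black — skip
        auth gray
          auth→billing: billing black — skip
        auth black
        ingest gray
          ingest→mailer: mailer is gray → back edge
Back edge closes the cycle mailer → search → cdn → store → ingest → mailer; its vertices are {cdn, store, ingest, mailer, search}.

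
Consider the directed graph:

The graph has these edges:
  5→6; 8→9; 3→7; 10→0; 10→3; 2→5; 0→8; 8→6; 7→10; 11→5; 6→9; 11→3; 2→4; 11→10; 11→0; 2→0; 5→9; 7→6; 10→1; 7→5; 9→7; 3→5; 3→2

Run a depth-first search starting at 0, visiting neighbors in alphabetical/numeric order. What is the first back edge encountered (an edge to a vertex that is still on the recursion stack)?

5->6

DFS from 0 (visiting neighbors in alphabetical/numeric order); mark gray on enter, black on exit:
0 gray
  8 gray
    6 gray
      9 gray
        7 gray
          5 gray
            5→6: 6 is gray → back edge
First back edge: 5 → 6.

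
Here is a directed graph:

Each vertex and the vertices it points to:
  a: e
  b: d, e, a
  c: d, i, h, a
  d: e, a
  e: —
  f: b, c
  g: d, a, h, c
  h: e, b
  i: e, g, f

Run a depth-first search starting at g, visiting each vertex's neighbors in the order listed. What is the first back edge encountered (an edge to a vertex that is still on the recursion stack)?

DFS from g (visiting each vertex's neighbors in the order listed); mark gray on enter, black on exit:
g gray
  d gray
    e gray
    e black
    a gray
      a→e: e black — skip
    a black
  d black
  g→a: a black — skip
  h gray
    h→e: e black — skip
    b gray
      b→d: d black — skip
      b→e: e black — skip
      b→a: a black — skip
    b black
  h black
  c gray
    c→d: d black — skip
    i gray
      i→e: e black — skip
      i→g: g is gray → back edge
First back edge: i → g.

i→g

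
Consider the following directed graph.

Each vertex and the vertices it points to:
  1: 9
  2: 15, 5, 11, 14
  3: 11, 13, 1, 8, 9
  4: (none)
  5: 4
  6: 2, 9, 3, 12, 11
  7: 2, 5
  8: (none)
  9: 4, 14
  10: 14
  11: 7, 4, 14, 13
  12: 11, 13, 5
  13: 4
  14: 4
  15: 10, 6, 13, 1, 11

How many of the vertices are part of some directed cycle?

7

A vertex is on a directed cycle iff it belongs to a strongly connected component of size ≥ 2 (or has a self-loop).
The vertices on cycles are {2, 3, 6, 7, 11, 12, 15} — 7 in total.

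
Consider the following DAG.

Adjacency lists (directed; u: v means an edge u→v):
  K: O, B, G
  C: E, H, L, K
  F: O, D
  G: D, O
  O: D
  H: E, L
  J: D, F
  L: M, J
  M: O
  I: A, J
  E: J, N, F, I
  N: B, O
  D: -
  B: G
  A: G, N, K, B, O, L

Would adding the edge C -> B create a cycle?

Adding C→B creates a cycle iff B can already reach C.
Explore from B: no path reaches C. The graph stays acyclic.

No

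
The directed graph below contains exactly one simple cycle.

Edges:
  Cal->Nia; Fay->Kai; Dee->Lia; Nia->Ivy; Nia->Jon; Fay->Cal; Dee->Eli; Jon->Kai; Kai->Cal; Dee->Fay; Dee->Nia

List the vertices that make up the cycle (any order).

Cal, Jon, Kai, Nia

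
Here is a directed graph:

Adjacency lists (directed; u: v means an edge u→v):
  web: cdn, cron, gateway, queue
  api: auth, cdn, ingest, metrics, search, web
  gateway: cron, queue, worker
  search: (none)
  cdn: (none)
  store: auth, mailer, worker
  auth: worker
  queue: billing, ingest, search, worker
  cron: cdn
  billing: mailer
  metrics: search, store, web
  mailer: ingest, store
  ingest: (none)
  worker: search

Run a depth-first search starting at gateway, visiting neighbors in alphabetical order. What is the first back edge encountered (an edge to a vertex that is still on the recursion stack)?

DFS from gateway (visiting neighbors in alphabetical order); mark gray on enter, black on exit:
gateway gray
  cron gray
    cdn gray
    cdn black
  cron black
  queue gray
    billing gray
      mailer gray
        ingest gray
        ingest black
        store gray
          auth gray
            worker gray
              search gray
              search black
            worker black
          auth black
          store→mailer: mailer is gray → back edge
First back edge: store → mailer.

store→mailer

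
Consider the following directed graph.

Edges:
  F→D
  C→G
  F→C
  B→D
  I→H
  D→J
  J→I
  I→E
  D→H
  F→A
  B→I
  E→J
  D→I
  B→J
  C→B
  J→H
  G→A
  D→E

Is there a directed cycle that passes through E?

Yes

E is on a cycle iff E can reach itself via ≥1 edge.
E → J → I → E — yes.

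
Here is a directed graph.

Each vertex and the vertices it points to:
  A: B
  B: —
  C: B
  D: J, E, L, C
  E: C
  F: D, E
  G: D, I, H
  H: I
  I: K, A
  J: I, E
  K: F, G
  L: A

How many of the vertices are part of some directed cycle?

7

A vertex is on a directed cycle iff it belongs to a strongly connected component of size ≥ 2 (or has a self-loop).
The vertices on cycles are {D, F, G, H, I, J, K} — 7 in total.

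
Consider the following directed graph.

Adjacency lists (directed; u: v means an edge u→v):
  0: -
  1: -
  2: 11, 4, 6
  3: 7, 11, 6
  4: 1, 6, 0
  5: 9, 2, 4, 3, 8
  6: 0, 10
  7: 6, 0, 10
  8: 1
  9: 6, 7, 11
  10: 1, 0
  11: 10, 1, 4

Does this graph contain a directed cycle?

No

DFS with white/gray/black marking, starting from 11:
11 gray
  10 gray
    1 gray
    1 black
    0 gray
    0 black
  10 black
  11→1: 1 black — skip
  4 gray
    4→1: 1 black — skip
    6 gray
      6→0: 0 black — skip
      6→10: 10 black — skip
    6 black
    4→0: 0 black — skip
  4 black
11 black
2 gray
  2→11: 11 black — skip
  2→4: 4 black — skip
  2→6: 6 black — skip
2 black
3 gray
  7 gray
    7→6: 6 black — skip
    7→0: 0 black — skip
    7→10: 10 black — skip
  7 black
  3→11: 11 black — skip
  3→6: 6 black — skip
3 black
5 gray
  9 gray
    9→6: 6 black — skip
    9→7: 7 black — skip
    9→11: 11 black — skip
  9 black
  5→2: 2 black — skip
  5→4: 4 black — skip
  5→3: 3 black — skip
  8 gray
    8→1: 1 black — skip
  8 black
5 black
Every edge goes to a white or black vertex — no back edge, so the graph is acyclic.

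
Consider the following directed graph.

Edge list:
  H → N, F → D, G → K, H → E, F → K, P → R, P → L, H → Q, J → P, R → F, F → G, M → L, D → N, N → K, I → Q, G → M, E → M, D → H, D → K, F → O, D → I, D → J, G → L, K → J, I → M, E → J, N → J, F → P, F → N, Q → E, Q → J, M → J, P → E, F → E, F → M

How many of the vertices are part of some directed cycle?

13

A vertex is on a directed cycle iff it belongs to a strongly connected component of size ≥ 2 (or has a self-loop).
The vertices on cycles are {D, E, F, G, H, I, J, K, M, N, P, Q, R} — 13 in total.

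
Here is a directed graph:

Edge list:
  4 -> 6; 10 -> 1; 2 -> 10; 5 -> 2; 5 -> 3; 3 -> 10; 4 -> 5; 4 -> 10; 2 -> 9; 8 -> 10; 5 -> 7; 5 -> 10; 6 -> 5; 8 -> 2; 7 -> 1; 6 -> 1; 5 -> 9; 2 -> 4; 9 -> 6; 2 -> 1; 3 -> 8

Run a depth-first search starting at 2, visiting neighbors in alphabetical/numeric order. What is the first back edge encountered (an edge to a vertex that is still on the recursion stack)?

DFS from 2 (visiting neighbors in alphabetical/numeric order); mark gray on enter, black on exit:
2 gray
  1 gray
  1 black
  4 gray
    5 gray
      5→2: 2 is gray → back edge
First back edge: 5 → 2.

5→2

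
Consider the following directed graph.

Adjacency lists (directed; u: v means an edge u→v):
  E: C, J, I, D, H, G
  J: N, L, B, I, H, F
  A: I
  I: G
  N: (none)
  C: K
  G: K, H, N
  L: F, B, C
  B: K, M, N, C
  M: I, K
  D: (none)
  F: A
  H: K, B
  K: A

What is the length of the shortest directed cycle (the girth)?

4

For each vertex v, BFS finds the shortest path from v back to v.
The shortest such closed walk is G → K → A → I → G, length 4.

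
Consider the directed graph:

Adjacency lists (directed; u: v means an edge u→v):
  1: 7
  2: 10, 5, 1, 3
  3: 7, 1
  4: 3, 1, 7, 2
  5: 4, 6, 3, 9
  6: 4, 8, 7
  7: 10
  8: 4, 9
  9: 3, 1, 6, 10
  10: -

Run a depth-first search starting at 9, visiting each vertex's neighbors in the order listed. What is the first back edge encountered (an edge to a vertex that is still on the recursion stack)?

DFS from 9 (visiting each vertex's neighbors in the order listed); mark gray on enter, black on exit:
9 gray
  3 gray
    7 gray
      10 gray
      10 black
    7 black
    1 gray
      1→7: 7 black — skip
    1 black
  3 black
  9→1: 1 black — skip
  6 gray
    4 gray
      4→3: 3 black — skip
      4→1: 1 black — skip
      4→7: 7 black — skip
      2 gray
        2→10: 10 black — skip
        5 gray
          5→4: 4 is gray → back edge
First back edge: 5 → 4.

5->4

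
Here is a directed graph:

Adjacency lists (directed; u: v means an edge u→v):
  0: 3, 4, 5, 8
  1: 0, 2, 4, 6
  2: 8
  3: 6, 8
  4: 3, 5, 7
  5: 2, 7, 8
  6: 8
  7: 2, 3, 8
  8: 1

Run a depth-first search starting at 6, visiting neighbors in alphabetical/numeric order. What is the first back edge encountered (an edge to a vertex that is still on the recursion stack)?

DFS from 6 (visiting neighbors in alphabetical/numeric order); mark gray on enter, black on exit:
6 gray
  8 gray
    1 gray
      0 gray
        3 gray
          3→6: 6 is gray → back edge
First back edge: 3 → 6.

3→6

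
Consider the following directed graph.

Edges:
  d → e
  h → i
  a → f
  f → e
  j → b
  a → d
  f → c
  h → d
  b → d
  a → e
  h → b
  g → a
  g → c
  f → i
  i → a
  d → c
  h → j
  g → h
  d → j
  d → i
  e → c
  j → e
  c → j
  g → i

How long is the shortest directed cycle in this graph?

For each vertex v, BFS finds the shortest path from v back to v.
The shortest such closed walk is a → d → i → a, length 3.

3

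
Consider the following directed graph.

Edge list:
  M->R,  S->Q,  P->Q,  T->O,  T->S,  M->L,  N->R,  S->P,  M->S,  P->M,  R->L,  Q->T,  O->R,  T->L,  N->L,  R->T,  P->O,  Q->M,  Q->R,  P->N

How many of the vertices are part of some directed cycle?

8

A vertex is on a directed cycle iff it belongs to a strongly connected component of size ≥ 2 (or has a self-loop).
The vertices on cycles are {M, N, O, P, Q, R, S, T} — 8 in total.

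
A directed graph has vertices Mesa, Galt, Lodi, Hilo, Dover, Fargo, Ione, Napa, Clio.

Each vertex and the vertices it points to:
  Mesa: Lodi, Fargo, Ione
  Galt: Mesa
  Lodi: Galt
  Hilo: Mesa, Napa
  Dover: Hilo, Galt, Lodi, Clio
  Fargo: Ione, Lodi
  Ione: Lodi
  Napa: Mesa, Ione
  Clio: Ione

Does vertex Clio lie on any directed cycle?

Clio lies on a cycle iff there is a path from Clio back to itself.
Exploring from Clio, it never reaches itself; equivalently, its strongly connected component is a singleton.

No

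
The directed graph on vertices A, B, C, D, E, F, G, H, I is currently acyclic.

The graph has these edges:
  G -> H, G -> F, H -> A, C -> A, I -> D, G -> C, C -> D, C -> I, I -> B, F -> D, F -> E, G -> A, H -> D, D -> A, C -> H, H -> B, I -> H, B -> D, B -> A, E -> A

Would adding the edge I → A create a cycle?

No

Adding I→A creates a cycle iff A can already reach I.
Explore from A: no path reaches I. The graph stays acyclic.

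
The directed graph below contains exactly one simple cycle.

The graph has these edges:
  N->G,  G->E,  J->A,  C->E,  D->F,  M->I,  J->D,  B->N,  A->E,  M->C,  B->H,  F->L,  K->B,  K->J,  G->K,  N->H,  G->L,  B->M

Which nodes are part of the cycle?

B, G, K, N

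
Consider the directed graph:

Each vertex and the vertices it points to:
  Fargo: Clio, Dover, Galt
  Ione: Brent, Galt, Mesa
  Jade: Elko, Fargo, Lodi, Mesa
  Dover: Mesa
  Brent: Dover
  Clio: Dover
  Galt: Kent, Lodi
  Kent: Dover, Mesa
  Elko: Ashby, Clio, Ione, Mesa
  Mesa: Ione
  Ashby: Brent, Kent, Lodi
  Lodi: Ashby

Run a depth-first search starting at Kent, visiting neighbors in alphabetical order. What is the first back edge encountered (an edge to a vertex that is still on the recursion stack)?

Brent→Dover

DFS from Kent (visiting neighbors in alphabetical order); mark gray on enter, black on exit:
Kent gray
  Dover gray
    Mesa gray
      Ione gray
        Brent gray
          Brent→Dover: Dover is gray → back edge
First back edge: Brent → Dover.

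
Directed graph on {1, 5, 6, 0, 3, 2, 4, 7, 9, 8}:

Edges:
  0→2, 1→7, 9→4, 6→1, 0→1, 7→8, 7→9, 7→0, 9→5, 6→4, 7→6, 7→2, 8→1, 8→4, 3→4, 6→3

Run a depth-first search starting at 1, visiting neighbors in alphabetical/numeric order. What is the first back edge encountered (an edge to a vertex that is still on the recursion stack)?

0->1

DFS from 1 (visiting neighbors in alphabetical/numeric order); mark gray on enter, black on exit:
1 gray
  7 gray
    0 gray
      0→1: 1 is gray → back edge
First back edge: 0 → 1.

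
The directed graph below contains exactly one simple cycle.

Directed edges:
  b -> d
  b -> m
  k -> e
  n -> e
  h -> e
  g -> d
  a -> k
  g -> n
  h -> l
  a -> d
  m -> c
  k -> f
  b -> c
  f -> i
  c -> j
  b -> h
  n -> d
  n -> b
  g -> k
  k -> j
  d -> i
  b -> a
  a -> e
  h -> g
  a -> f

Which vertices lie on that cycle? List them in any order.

b, g, h, n

DFS with gray/black marking from b:
b gray
  h gray
    e gray
    e black
    g gray
      k gray
        k→e: e black — skip
        f gray
          i gray
          i black
        f black
        j gray
        j black
      k black
      d gray
        d→i: i black — skip
      d black
      n gray
        n→e: e black — skip
        n→b: b is gray → back edge
Back edge closes the cycle b → h → g → n → b; its vertices are {b, g, h, n}.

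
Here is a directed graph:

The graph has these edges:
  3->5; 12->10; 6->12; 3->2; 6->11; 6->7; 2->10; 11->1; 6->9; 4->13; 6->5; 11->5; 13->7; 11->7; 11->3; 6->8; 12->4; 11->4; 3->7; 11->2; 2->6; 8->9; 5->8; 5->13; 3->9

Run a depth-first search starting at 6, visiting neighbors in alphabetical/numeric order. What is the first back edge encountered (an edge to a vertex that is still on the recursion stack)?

DFS from 6 (visiting neighbors in alphabetical/numeric order); mark gray on enter, black on exit:
6 gray
  5 gray
    8 gray
      9 gray
      9 black
    8 black
    13 gray
      7 gray
      7 black
    13 black
  5 black
  6→7: 7 black — skip
  6→8: 8 black — skip
  6→9: 9 black — skip
  11 gray
    1 gray
    1 black
    2 gray
      2→6: 6 is gray → back edge
First back edge: 2 → 6.

2→6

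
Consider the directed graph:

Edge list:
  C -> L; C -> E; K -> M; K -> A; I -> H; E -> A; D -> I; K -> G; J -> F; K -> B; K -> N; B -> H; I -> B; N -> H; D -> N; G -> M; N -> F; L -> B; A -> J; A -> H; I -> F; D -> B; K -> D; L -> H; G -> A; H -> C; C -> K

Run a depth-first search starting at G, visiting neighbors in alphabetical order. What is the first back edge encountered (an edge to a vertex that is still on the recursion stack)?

E->A

DFS from G (visiting neighbors in alphabetical order); mark gray on enter, black on exit:
G gray
  A gray
    H gray
      C gray
        E gray
          E→A: A is gray → back edge
First back edge: E → A.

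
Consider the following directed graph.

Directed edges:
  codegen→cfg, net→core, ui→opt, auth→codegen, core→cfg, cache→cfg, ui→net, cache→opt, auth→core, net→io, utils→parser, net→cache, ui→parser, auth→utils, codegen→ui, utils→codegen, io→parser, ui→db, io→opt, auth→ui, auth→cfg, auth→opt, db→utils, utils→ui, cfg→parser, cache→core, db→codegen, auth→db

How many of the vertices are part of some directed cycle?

4

A vertex is on a directed cycle iff it belongs to a strongly connected component of size ≥ 2 (or has a self-loop).
The vertices on cycles are {db, ui, utils, codegen} — 4 in total.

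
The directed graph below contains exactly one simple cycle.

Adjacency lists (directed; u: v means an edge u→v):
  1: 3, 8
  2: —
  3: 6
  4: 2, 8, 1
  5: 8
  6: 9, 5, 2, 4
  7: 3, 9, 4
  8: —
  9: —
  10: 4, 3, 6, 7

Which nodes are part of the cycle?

DFS with gray/black marking from 6:
6 gray
  9 gray
  9 black
  5 gray
    8 gray
    8 black
  5 black
  2 gray
  2 black
  4 gray
    4→2: 2 black — skip
    4→8: 8 black — skip
    1 gray
      3 gray
        3→6: 6 is gray → back edge
Back edge closes the cycle 6 → 4 → 1 → 3 → 6; its vertices are {1, 3, 4, 6}.

1, 3, 4, 6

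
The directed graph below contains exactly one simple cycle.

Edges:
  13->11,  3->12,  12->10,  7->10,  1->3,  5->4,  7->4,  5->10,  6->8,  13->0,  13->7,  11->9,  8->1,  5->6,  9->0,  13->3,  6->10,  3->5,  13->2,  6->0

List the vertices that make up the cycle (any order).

1, 3, 5, 6, 8

DFS with gray/black marking from 3:
3 gray
  12 gray
    10 gray
    10 black
  12 black
  5 gray
    5→10: 10 black — skip
    6 gray
      8 gray
        1 gray
          1→3: 3 is gray → back edge
Back edge closes the cycle 3 → 5 → 6 → 8 → 1 → 3; its vertices are {1, 3, 5, 6, 8}.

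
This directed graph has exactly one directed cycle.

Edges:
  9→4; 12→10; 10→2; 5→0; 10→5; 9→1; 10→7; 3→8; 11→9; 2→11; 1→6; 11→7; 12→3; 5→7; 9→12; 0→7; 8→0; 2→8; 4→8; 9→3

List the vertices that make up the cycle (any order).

2, 9, 10, 11, 12

DFS with gray/black marking from 9:
9 gray
  3 gray
    8 gray
      0 gray
        7 gray
        7 black
      0 black
    8 black
  3 black
  4 gray
    4→8: 8 black — skip
  4 black
  12 gray
    10 gray
      5 gray
        5→0: 0 black — skip
        5→7: 7 black — skip
      5 black
      10→7: 7 black — skip
      2 gray
        11 gray
          11→7: 7 black — skip
          11→9: 9 is gray → back edge
Back edge closes the cycle 9 → 12 → 10 → 2 → 11 → 9; its vertices are {2, 9, 10, 11, 12}.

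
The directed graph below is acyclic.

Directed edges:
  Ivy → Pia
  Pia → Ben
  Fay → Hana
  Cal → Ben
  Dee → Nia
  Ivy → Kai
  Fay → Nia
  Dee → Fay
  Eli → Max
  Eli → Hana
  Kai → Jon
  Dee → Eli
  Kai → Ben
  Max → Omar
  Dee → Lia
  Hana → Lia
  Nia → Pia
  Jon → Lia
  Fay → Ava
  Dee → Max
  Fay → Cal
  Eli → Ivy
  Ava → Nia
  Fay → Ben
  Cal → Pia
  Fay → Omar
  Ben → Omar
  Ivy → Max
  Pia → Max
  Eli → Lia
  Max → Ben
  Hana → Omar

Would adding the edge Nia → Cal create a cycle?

No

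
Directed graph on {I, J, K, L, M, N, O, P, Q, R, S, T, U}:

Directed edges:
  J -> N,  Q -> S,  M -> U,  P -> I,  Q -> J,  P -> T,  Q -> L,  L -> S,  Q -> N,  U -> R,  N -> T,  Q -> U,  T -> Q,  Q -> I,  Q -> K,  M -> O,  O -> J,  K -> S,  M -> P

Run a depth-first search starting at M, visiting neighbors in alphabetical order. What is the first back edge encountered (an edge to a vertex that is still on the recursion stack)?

DFS from M (visiting neighbors in alphabetical order); mark gray on enter, black on exit:
M gray
  O gray
    J gray
      N gray
        T gray
          Q gray
            I gray
            I black
            Q→J: J is gray → back edge
First back edge: Q → J.

Q→J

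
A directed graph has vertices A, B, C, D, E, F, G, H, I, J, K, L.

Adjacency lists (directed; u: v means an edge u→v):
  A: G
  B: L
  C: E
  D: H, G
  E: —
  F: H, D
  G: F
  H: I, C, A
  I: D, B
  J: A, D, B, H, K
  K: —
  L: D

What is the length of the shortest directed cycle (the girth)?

3

For each vertex v, BFS finds the shortest path from v back to v.
The shortest such closed walk is H → I → D → H, length 3.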